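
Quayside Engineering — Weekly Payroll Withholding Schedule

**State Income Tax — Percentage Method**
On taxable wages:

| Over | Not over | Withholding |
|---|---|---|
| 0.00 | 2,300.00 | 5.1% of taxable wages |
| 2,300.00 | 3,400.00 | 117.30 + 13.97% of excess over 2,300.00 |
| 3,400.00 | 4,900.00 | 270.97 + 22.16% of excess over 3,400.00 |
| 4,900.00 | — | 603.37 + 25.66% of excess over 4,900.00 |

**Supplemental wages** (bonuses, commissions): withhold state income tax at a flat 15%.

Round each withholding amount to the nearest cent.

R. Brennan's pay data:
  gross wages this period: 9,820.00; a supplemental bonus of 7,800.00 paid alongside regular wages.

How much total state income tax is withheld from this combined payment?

3,035.84

State Income Tax: taxable = 9,820.00
  603.37 + 25.66% × (9,820.00 − 4,900.00) = 603.37 + 25.66% × 4,920.00 = 1,865.84
Supplemental (15% flat on bonus): 15% × 7,800.00 = 1,170.00
Total state income tax: 1,865.84 + 1,170.00 = 3,035.84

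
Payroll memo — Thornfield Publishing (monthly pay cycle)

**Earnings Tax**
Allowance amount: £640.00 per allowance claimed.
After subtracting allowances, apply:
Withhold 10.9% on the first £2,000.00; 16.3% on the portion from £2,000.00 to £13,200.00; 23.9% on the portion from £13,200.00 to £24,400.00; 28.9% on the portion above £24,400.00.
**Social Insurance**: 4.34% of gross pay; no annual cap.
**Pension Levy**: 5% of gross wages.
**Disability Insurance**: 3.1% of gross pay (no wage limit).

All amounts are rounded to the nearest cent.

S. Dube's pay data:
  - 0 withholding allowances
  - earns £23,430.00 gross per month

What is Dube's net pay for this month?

£16,026.74

Earnings Tax: taxable = £23,430.00
  £2,043.60 + 23.9% × (£23,430.00 − £13,200.00) = £2,043.60 + 23.9% × £10,230.00 = £4,488.57
Social Insurance: 4.34% × £23,430.00 = £1,016.86
Pension Levy: 5% × £23,430.00 = £1,171.50
Disability Insurance: 3.1% × £23,430.00 = £726.33
Total withheld: £4,488.57 + £1,016.86 + £1,171.50 + £726.33 = £7,403.26
Net pay: £23,430.00 − £7,403.26 = £16,026.74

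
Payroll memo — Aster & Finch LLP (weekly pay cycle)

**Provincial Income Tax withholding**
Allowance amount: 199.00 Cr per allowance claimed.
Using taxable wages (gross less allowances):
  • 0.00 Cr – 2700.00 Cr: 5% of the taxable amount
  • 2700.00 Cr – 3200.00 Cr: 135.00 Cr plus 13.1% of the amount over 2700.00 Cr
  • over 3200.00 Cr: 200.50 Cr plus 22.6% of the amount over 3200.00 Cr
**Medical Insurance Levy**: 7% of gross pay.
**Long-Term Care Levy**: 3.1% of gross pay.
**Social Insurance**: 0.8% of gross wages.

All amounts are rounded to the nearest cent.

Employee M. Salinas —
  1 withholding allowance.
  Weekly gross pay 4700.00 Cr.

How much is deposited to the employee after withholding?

Provincial Income Tax: taxable = 4700.00 Cr − 1×199.00 Cr = 4501.00 Cr
  200.50 Cr + 22.6% × (4501.00 Cr − 3200.00 Cr) = 200.50 Cr + 22.6% × 1301.00 Cr = 494.53 Cr
Medical Insurance Levy: 7% × 4700.00 Cr = 329.00 Cr
Long-Term Care Levy: 3.1% × 4700.00 Cr = 145.70 Cr
Social Insurance: 0.8% × 4700.00 Cr = 37.60 Cr
Total withheld: 494.53 Cr + 329.00 Cr + 145.70 Cr + 37.60 Cr = 1006.83 Cr
Net pay: 4700.00 Cr − 1006.83 Cr = 3693.17 Cr

3693.17 Cr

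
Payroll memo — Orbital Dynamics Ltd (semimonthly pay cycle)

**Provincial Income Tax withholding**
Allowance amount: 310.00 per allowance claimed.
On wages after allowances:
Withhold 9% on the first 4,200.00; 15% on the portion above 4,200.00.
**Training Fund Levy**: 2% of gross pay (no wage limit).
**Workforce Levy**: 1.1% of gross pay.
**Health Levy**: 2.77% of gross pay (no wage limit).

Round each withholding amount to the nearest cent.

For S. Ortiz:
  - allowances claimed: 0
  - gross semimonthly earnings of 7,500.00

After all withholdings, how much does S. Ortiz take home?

Provincial Income Tax: taxable = 7,500.00
  378.00 + 15% × (7,500.00 − 4,200.00) = 378.00 + 15% × 3,300.00 = 873.00
Training Fund Levy: 2% × 7,500.00 = 150.00
Workforce Levy: 1.1% × 7,500.00 = 82.50
Health Levy: 2.77% × 7,500.00 = 207.75
Total withheld: 873.00 + 150.00 + 82.50 + 207.75 = 1,313.25
Net pay: 7,500.00 − 1,313.25 = 6,186.75

6,186.75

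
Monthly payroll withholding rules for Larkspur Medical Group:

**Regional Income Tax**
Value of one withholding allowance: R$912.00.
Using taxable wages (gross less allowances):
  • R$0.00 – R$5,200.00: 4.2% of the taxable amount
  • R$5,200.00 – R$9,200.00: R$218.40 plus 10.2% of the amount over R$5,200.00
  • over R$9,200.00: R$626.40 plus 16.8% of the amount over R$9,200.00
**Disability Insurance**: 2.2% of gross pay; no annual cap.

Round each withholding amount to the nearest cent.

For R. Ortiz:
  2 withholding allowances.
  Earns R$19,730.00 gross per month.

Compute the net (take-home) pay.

Regional Income Tax: taxable = R$19,730.00 − 2×R$912.00 = R$17,906.00
  R$626.40 + 16.8% × (R$17,906.00 − R$9,200.00) = R$626.40 + 16.8% × R$8,706.00 = R$2,089.01
Disability Insurance: 2.2% × R$19,730.00 = R$434.06
Total withheld: R$2,089.01 + R$434.06 = R$2,523.07
Net pay: R$19,730.00 − R$2,523.07 = R$17,206.93

R$17,206.93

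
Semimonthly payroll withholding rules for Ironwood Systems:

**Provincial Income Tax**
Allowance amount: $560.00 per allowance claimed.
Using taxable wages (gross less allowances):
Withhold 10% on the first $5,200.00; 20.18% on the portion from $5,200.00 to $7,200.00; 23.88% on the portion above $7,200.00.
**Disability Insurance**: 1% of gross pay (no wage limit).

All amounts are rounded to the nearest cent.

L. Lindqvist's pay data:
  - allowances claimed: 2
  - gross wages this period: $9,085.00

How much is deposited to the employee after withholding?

$7,887.87

Provincial Income Tax: taxable = $9,085.00 − 2×$560.00 = $7,965.00
  $923.60 + 23.88% × ($7,965.00 − $7,200.00) = $923.60 + 23.88% × $765.00 = $1,106.28
Disability Insurance: 1% × $9,085.00 = $90.85
Total withheld: $1,106.28 + $90.85 = $1,197.13
Net pay: $9,085.00 − $1,197.13 = $7,887.87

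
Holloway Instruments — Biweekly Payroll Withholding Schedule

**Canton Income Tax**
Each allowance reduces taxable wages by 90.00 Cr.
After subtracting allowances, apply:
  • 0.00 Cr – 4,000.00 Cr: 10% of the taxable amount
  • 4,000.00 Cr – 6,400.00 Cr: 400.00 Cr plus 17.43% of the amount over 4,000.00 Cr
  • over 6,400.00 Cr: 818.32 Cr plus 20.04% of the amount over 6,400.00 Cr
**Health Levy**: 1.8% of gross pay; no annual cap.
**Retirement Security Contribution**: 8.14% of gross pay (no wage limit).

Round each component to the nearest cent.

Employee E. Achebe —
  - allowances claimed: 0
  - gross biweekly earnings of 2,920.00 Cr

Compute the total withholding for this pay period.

582.25 Cr

Canton Income Tax: taxable = 2,920.00 Cr
  10% × 2,920.00 Cr = 292.00 Cr
Health Levy: 1.8% × 2,920.00 Cr = 52.56 Cr
Retirement Security Contribution: 8.14% × 2,920.00 Cr = 237.69 Cr
Total: 292.00 Cr + 52.56 Cr + 237.69 Cr = 582.25 Cr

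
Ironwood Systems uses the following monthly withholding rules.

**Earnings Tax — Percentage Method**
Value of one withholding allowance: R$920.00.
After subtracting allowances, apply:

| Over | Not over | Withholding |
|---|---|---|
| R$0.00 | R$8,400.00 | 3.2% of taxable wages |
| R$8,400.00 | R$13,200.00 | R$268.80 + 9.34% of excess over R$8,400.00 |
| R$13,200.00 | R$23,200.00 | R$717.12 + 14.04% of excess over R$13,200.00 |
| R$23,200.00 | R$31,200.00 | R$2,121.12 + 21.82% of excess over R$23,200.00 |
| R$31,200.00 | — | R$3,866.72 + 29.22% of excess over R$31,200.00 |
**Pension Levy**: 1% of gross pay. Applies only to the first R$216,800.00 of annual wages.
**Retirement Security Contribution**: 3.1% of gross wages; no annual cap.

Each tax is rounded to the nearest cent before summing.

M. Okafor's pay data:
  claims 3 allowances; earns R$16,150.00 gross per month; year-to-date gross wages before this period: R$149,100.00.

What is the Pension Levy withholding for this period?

R$161.50

Pension Levy: 1% × R$16,150.00 = R$161.50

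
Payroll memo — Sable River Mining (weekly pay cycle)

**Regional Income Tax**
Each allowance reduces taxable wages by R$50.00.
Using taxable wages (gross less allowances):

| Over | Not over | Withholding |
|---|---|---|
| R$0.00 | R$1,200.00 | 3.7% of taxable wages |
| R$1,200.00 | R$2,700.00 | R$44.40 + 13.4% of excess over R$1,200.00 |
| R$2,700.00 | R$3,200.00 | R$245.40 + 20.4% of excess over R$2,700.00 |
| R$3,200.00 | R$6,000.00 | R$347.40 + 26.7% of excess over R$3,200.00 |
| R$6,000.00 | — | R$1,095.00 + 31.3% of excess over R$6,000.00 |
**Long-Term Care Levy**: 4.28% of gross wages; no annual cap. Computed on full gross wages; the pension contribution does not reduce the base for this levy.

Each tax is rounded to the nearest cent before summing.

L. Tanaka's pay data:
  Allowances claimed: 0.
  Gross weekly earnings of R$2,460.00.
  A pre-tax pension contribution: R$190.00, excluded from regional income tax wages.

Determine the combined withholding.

Regional Income Tax: taxable = R$2,460.00 − R$190.00 = R$2,270.00
  R$44.40 + 13.4% × (R$2,270.00 − R$1,200.00) = R$44.40 + 13.4% × R$1,070.00 = R$187.78
Long-Term Care Levy: 4.28% × R$2,460.00 = R$105.29
Total: R$187.78 + R$105.29 = R$293.07

R$293.07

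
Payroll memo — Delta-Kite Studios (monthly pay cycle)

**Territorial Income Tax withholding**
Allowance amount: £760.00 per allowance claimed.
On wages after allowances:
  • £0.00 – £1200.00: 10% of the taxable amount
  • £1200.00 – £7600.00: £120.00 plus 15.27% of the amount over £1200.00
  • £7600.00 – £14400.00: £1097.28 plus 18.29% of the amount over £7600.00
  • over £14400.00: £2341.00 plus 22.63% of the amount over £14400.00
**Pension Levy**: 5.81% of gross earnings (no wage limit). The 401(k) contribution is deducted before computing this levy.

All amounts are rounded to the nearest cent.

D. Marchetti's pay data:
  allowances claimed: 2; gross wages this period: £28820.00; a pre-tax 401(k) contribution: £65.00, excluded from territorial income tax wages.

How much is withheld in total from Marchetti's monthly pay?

£6916.23

Territorial Income Tax: taxable = £28820.00 − £65.00 − 2×£760.00 = £27235.00
  £2341.00 + 22.63% × (£27235.00 − £14400.00) = £2341.00 + 22.63% × £12835.00 = £5245.56
Pension Levy: 5.81% × £28755.00 = £1670.67
Total: £5245.56 + £1670.67 = £6916.23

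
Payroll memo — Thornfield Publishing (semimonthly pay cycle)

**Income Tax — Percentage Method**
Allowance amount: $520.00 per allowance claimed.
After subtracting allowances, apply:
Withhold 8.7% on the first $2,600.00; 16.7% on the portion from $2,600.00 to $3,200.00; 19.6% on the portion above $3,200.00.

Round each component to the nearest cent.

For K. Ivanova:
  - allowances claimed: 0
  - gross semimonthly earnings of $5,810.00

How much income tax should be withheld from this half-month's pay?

Income Tax: taxable = $5,810.00
  $326.40 + 19.6% × ($5,810.00 − $3,200.00) = $326.40 + 19.6% × $2,610.00 = $837.96

$837.96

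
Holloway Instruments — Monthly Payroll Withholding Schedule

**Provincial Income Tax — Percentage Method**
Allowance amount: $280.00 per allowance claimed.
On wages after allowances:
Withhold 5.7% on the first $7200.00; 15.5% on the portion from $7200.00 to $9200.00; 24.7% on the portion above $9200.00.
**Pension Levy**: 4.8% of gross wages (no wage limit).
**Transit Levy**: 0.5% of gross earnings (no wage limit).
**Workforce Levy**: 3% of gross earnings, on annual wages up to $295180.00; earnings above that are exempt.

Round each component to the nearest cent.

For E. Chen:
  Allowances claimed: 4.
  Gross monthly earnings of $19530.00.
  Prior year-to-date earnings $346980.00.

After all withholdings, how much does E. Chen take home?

$15499.64

Provincial Income Tax: taxable = $19530.00 − 4×$280.00 = $18410.00
  $720.40 + 24.7% × ($18410.00 − $9200.00) = $720.40 + 24.7% × $9210.00 = $2995.27
Pension Levy: 4.8% × $19530.00 = $937.44
Transit Levy: 0.5% × $19530.00 = $97.65
Workforce Levy: YTD $346980.00 ≥ cap $295180.00 → $0.00
Total withheld: $2995.27 + $937.44 + $97.65 + $0.00 = $4030.36
Net pay: $19530.00 − $4030.36 = $15499.64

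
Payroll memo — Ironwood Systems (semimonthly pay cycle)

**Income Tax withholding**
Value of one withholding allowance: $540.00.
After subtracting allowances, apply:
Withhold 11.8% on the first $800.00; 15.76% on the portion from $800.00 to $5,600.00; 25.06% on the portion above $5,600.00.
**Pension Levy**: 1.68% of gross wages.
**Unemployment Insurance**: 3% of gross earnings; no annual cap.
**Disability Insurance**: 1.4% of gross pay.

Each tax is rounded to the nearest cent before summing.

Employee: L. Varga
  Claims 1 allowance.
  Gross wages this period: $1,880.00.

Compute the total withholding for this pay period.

Income Tax: taxable = $1,880.00 − 1×$540.00 = $1,340.00
  $94.40 + 15.76% × ($1,340.00 − $800.00) = $94.40 + 15.76% × $540.00 = $179.50
Pension Levy: 1.68% × $1,880.00 = $31.58
Unemployment Insurance: 3% × $1,880.00 = $56.40
Disability Insurance: 1.4% × $1,880.00 = $26.32
Total: $179.50 + $31.58 + $56.40 + $26.32 = $293.80

$293.80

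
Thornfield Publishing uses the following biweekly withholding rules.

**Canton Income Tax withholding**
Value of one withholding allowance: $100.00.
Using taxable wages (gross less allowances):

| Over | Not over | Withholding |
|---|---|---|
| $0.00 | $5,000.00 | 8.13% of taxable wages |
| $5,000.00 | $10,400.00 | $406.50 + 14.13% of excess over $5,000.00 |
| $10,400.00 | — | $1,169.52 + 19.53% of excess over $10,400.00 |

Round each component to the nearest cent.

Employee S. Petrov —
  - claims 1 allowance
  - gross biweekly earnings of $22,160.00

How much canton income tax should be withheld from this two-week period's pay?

Canton Income Tax: taxable = $22,160.00 − 1×$100.00 = $22,060.00
  $1,169.52 + 19.53% × ($22,060.00 − $10,400.00) = $1,169.52 + 19.53% × $11,660.00 = $3,446.72

$3,446.72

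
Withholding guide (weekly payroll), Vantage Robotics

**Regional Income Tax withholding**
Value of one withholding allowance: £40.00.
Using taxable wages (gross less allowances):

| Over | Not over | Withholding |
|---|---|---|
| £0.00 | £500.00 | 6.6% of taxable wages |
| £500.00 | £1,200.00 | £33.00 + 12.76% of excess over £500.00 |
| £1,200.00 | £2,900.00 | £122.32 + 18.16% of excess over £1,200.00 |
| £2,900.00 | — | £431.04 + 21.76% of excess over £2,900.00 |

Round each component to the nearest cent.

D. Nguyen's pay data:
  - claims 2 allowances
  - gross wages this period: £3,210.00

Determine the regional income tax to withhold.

Regional Income Tax: taxable = £3,210.00 − 2×£40.00 = £3,130.00
  £431.04 + 21.76% × (£3,130.00 − £2,900.00) = £431.04 + 21.76% × £230.00 = £481.09

£481.09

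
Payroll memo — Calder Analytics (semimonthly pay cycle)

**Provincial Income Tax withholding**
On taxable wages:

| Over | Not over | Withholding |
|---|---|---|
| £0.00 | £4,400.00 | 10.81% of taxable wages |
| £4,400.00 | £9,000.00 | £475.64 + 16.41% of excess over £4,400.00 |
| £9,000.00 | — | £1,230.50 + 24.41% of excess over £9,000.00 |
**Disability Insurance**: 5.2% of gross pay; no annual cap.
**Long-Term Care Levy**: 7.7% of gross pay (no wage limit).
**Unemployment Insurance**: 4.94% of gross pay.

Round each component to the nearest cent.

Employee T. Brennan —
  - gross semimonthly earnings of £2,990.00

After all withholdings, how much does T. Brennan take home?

Provincial Income Tax: taxable = £2,990.00
  10.81% × £2,990.00 = £323.22
Disability Insurance: 5.2% × £2,990.00 = £155.48
Long-Term Care Levy: 7.7% × £2,990.00 = £230.23
Unemployment Insurance: 4.94% × £2,990.00 = £147.71
Total withheld: £323.22 + £155.48 + £230.23 + £147.71 = £856.64
Net pay: £2,990.00 − £856.64 = £2,133.36

£2,133.36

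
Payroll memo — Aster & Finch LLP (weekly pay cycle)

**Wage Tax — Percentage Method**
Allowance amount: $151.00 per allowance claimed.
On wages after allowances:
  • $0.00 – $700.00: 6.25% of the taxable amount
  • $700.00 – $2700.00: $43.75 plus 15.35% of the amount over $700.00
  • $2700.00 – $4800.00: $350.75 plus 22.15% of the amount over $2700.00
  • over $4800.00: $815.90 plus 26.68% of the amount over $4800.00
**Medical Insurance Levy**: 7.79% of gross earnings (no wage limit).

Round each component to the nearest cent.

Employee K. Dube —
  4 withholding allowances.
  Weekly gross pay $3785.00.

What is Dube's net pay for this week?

Wage Tax: taxable = $3785.00 − 4×$151.00 = $3181.00
  $350.75 + 22.15% × ($3181.00 − $2700.00) = $350.75 + 22.15% × $481.00 = $457.29
Medical Insurance Levy: 7.79% × $3785.00 = $294.85
Total withheld: $457.29 + $294.85 = $752.14
Net pay: $3785.00 − $752.14 = $3032.86

$3032.86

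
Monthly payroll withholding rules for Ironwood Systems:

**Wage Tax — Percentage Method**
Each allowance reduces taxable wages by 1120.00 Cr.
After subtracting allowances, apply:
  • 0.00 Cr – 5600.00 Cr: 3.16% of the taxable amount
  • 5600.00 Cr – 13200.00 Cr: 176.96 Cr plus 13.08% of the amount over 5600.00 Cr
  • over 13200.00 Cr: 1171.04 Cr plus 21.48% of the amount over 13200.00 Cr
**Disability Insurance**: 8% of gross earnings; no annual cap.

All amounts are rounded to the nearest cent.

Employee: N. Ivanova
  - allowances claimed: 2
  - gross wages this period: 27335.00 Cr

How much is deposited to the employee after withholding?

21422.11 Cr

Wage Tax: taxable = 27335.00 Cr − 2×1120.00 Cr = 25095.00 Cr
  1171.04 Cr + 21.48% × (25095.00 Cr − 13200.00 Cr) = 1171.04 Cr + 21.48% × 11895.00 Cr = 3726.09 Cr
Disability Insurance: 8% × 27335.00 Cr = 2186.80 Cr
Total withheld: 3726.09 Cr + 2186.80 Cr = 5912.89 Cr
Net pay: 27335.00 Cr − 5912.89 Cr = 21422.11 Cr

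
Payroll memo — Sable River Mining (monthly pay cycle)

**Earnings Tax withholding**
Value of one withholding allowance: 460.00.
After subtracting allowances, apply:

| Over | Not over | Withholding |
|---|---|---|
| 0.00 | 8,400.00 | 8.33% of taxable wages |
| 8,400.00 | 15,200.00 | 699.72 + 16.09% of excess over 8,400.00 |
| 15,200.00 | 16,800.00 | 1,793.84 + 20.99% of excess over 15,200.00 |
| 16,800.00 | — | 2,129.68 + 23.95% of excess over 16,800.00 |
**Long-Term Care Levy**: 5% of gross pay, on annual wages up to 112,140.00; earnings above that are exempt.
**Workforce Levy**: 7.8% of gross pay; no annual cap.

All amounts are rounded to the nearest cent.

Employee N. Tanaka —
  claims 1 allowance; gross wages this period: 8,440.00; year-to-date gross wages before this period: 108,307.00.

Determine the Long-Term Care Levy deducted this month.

191.65

Long-Term Care Levy: cap 112,140.00 − YTD 108,307.00 = 3,833.00 subject; 5% × 3,833.00 = 191.65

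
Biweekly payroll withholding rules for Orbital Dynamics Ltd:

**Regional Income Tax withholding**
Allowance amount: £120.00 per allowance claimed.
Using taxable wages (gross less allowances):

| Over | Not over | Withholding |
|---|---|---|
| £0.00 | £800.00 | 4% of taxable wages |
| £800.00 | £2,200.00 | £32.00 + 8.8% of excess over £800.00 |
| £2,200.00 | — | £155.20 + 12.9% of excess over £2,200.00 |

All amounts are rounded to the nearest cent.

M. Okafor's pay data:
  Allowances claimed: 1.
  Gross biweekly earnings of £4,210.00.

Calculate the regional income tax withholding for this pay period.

Regional Income Tax: taxable = £4,210.00 − 1×£120.00 = £4,090.00
  £155.20 + 12.9% × (£4,090.00 − £2,200.00) = £155.20 + 12.9% × £1,890.00 = £399.01

£399.01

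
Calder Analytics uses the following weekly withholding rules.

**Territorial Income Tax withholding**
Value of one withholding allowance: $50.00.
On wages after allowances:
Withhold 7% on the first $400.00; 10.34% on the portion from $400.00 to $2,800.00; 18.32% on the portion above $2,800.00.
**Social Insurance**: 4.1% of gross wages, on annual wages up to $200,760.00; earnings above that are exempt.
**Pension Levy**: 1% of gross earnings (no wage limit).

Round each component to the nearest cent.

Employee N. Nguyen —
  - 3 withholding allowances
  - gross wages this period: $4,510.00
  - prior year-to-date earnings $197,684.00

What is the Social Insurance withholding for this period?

Social Insurance: cap $200,760.00 − YTD $197,684.00 = $3,076.00 subject; 4.1% × $3,076.00 = $126.12

$126.12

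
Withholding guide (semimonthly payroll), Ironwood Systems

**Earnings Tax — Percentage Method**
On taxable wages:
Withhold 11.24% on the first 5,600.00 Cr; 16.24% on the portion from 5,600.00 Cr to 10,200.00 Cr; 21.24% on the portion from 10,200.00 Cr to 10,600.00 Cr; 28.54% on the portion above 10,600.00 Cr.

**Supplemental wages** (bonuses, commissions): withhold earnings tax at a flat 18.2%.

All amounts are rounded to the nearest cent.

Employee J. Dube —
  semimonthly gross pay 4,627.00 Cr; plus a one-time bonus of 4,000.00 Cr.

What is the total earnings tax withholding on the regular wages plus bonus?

Earnings Tax: taxable = 4,627.00 Cr
  11.24% × 4,627.00 Cr = 520.07 Cr
Supplemental (18.2% flat on bonus): 18.2% × 4,000.00 Cr = 728.00 Cr
Total earnings tax: 520.07 Cr + 728.00 Cr = 1,248.07 Cr

1,248.07 Cr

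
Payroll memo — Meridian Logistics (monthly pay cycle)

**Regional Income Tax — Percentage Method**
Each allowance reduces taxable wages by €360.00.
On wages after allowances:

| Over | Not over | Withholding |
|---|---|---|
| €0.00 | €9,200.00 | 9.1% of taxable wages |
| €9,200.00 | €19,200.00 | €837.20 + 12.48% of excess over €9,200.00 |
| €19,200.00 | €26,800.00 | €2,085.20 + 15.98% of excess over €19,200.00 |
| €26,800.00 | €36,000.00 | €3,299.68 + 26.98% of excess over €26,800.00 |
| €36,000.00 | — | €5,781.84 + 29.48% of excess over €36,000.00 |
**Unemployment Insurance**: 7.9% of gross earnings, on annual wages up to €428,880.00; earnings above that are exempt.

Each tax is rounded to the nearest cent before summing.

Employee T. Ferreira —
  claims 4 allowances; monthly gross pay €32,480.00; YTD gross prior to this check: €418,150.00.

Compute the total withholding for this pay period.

€5,291.30

Regional Income Tax: taxable = €32,480.00 − 4×€360.00 = €31,040.00
  €3,299.68 + 26.98% × (€31,040.00 − €26,800.00) = €3,299.68 + 26.98% × €4,240.00 = €4,443.63
Unemployment Insurance: cap €428,880.00 − YTD €418,150.00 = €10,730.00 subject; 7.9% × €10,730.00 = €847.67
Total: €4,443.63 + €847.67 = €5,291.30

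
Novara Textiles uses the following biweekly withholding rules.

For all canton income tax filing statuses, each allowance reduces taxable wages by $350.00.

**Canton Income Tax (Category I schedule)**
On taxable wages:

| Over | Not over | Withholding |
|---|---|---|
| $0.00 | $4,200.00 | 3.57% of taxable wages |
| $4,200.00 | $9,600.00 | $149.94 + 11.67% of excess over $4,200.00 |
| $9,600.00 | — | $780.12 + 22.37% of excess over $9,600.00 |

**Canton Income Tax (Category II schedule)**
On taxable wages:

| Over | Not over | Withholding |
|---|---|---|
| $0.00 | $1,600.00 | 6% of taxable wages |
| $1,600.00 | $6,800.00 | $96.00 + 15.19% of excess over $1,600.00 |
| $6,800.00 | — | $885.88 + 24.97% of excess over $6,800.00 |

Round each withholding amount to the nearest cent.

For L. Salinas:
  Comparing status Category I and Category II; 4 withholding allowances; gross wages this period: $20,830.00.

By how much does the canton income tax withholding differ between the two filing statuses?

$1,060.50

Canton Income Tax (Category I): taxable = $20,830.00 − 4×$350.00 = $19,430.00
  $780.12 + 22.37% × ($19,430.00 − $9,600.00) = $780.12 + 22.37% × $9,830.00 = $2,979.09
Canton Income Tax (Category II): taxable = $20,830.00 − 4×$350.00 = $19,430.00
  $885.88 + 24.97% × ($19,430.00 − $6,800.00) = $885.88 + 24.97% × $12,630.00 = $4,039.59
Difference: |$2,979.09 − $4,039.59| = $1,060.50 (higher under Category II)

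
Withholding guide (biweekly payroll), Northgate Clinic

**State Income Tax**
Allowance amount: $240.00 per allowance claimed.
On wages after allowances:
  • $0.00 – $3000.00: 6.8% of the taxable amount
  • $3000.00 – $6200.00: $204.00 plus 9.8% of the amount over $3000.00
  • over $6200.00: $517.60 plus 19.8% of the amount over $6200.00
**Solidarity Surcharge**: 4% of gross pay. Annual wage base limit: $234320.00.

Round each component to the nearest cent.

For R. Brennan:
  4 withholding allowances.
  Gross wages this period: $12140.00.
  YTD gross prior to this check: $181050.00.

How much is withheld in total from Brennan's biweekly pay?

$1989.24

State Income Tax: taxable = $12140.00 − 4×$240.00 = $11180.00
  $517.60 + 19.8% × ($11180.00 − $6200.00) = $517.60 + 19.8% × $4980.00 = $1503.64
Solidarity Surcharge: 4% × $12140.00 = $485.60
Total: $1503.64 + $485.60 = $1989.24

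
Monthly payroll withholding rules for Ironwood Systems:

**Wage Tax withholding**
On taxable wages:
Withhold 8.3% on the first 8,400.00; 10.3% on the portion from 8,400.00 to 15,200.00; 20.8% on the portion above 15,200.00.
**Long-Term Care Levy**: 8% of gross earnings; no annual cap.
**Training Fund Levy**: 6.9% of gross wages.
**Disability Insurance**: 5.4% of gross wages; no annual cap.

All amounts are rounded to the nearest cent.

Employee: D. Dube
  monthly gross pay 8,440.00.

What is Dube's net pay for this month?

6,025.36

Wage Tax: taxable = 8,440.00
  697.20 + 10.3% × (8,440.00 − 8,400.00) = 697.20 + 10.3% × 40.00 = 701.32
Long-Term Care Levy: 8% × 8,440.00 = 675.20
Training Fund Levy: 6.9% × 8,440.00 = 582.36
Disability Insurance: 5.4% × 8,440.00 = 455.76
Total withheld: 701.32 + 675.20 + 582.36 + 455.76 = 2,414.64
Net pay: 8,440.00 − 2,414.64 = 6,025.36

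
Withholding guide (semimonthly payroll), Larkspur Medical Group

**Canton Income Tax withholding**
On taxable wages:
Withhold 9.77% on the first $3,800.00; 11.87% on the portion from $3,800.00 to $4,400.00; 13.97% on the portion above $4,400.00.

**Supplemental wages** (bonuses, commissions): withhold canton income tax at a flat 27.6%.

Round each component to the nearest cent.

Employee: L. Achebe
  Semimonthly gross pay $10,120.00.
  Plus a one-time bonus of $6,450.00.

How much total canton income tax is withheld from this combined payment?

Canton Income Tax: taxable = $10,120.00
  $442.48 + 13.97% × ($10,120.00 − $4,400.00) = $442.48 + 13.97% × $5,720.00 = $1,241.56
Supplemental (27.6% flat on bonus): 27.6% × $6,450.00 = $1,780.20
Total canton income tax: $1,241.56 + $1,780.20 = $3,021.76

$3,021.76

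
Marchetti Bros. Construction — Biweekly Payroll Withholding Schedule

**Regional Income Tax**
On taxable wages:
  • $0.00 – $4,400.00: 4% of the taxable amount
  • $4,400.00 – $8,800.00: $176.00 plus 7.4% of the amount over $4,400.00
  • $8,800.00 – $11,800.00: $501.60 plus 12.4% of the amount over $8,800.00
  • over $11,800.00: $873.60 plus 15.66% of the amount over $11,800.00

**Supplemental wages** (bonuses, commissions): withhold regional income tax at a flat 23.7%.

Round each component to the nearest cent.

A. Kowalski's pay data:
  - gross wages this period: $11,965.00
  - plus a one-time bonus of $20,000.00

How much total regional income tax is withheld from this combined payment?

Regional Income Tax: taxable = $11,965.00
  $873.60 + 15.66% × ($11,965.00 − $11,800.00) = $873.60 + 15.66% × $165.00 = $899.44
Supplemental (23.7% flat on bonus): 23.7% × $20,000.00 = $4,740.00
Total regional income tax: $899.44 + $4,740.00 = $5,639.44

$5,639.44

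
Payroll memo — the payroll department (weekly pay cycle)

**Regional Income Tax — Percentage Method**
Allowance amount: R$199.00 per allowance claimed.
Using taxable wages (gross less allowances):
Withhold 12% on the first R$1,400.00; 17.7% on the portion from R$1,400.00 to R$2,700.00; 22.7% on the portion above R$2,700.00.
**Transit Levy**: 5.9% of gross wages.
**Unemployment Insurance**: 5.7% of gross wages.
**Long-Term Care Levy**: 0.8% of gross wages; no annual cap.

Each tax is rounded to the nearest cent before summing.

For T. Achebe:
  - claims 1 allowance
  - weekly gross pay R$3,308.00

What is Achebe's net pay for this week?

Regional Income Tax: taxable = R$3,308.00 − 1×R$199.00 = R$3,109.00
  R$398.10 + 22.7% × (R$3,109.00 − R$2,700.00) = R$398.10 + 22.7% × R$409.00 = R$490.94
Transit Levy: 5.9% × R$3,308.00 = R$195.17
Unemployment Insurance: 5.7% × R$3,308.00 = R$188.56
Long-Term Care Levy: 0.8% × R$3,308.00 = R$26.46
Total withheld: R$490.94 + R$195.17 + R$188.56 + R$26.46 = R$901.13
Net pay: R$3,308.00 − R$901.13 = R$2,406.87

R$2,406.87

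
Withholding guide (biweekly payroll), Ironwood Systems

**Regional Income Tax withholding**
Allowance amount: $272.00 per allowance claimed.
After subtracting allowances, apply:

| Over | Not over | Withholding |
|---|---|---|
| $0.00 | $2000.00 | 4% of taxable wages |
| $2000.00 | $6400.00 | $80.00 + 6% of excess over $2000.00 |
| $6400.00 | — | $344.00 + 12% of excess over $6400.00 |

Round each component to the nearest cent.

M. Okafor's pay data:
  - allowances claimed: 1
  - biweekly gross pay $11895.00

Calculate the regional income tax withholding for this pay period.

$970.76

Regional Income Tax: taxable = $11895.00 − 1×$272.00 = $11623.00
  $344.00 + 12% × ($11623.00 − $6400.00) = $344.00 + 12% × $5223.00 = $970.76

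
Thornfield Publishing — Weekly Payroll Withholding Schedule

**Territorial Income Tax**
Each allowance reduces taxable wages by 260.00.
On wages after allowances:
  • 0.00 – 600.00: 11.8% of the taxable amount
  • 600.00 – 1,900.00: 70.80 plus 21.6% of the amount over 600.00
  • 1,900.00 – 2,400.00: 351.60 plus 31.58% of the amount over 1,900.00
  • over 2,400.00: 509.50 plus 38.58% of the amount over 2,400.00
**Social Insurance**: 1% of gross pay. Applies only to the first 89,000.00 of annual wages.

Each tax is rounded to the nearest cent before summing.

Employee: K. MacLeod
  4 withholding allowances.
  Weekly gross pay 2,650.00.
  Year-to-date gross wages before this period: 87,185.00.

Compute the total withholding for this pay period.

Territorial Income Tax: taxable = 2,650.00 − 4×260.00 = 1,610.00
  70.80 + 21.6% × (1,610.00 − 600.00) = 70.80 + 21.6% × 1,010.00 = 288.96
Social Insurance: cap 89,000.00 − YTD 87,185.00 = 1,815.00 subject; 1% × 1,815.00 = 18.15
Total: 288.96 + 18.15 = 307.11

307.11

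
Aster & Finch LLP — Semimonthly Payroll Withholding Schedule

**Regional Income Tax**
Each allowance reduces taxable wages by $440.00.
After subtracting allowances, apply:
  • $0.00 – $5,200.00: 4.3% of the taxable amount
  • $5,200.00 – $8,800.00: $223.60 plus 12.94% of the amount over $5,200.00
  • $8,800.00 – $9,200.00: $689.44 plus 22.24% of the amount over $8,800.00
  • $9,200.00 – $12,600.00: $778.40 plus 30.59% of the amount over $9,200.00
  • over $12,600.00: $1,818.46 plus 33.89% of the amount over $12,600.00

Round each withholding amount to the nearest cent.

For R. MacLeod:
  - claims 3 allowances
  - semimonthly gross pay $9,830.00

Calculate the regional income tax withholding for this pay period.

Regional Income Tax: taxable = $9,830.00 − 3×$440.00 = $8,510.00
  $223.60 + 12.94% × ($8,510.00 − $5,200.00) = $223.60 + 12.94% × $3,310.00 = $651.91

$651.91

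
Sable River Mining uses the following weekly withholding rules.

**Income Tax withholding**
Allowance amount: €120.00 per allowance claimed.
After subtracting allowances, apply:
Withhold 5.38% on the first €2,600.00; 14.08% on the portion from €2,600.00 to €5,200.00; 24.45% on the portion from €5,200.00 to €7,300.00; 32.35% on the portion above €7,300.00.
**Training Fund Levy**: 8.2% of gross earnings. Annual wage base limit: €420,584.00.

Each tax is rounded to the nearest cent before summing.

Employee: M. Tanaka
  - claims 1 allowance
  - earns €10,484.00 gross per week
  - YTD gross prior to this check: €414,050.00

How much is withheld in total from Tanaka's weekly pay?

Income Tax: taxable = €10,484.00 − 1×€120.00 = €10,364.00
  €1,019.41 + 32.35% × (€10,364.00 − €7,300.00) = €1,019.41 + 32.35% × €3,064.00 = €2,010.61
Training Fund Levy: cap €420,584.00 − YTD €414,050.00 = €6,534.00 subject; 8.2% × €6,534.00 = €535.79
Total: €2,010.61 + €535.79 = €2,546.40

€2,546.40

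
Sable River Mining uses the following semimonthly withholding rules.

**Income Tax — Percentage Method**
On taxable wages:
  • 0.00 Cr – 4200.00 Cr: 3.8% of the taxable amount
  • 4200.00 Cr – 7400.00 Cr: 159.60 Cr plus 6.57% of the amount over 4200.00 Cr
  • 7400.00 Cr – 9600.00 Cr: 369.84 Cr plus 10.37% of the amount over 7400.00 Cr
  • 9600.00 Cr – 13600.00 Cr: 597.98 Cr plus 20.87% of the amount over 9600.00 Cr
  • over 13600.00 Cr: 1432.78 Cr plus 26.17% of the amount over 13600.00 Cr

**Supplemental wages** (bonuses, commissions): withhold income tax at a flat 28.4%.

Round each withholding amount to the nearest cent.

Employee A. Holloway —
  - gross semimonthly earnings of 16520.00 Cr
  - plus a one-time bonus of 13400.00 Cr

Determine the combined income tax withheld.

Income Tax: taxable = 16520.00 Cr
  1432.78 Cr + 26.17% × (16520.00 Cr − 13600.00 Cr) = 1432.78 Cr + 26.17% × 2920.00 Cr = 2196.94 Cr
Supplemental (28.4% flat on bonus): 28.4% × 13400.00 Cr = 3805.60 Cr
Total income tax: 2196.94 Cr + 3805.60 Cr = 6002.54 Cr

6002.54 Cr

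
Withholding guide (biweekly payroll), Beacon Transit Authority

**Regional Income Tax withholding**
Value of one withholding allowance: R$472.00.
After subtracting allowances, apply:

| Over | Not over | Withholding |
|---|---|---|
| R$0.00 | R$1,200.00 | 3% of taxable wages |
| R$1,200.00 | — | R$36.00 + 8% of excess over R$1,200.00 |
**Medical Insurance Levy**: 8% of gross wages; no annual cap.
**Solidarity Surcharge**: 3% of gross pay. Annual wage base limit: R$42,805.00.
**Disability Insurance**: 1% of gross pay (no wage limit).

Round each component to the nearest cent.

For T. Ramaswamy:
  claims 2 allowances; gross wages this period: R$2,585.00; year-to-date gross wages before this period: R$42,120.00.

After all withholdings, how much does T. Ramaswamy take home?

R$2,260.52

Regional Income Tax: taxable = R$2,585.00 − 2×R$472.00 = R$1,641.00
  R$36.00 + 8% × (R$1,641.00 − R$1,200.00) = R$36.00 + 8% × R$441.00 = R$71.28
Medical Insurance Levy: 8% × R$2,585.00 = R$206.80
Solidarity Surcharge: cap R$42,805.00 − YTD R$42,120.00 = R$685.00 subject; 3% × R$685.00 = R$20.55
Disability Insurance: 1% × R$2,585.00 = R$25.85
Total withheld: R$71.28 + R$206.80 + R$20.55 + R$25.85 = R$324.48
Net pay: R$2,585.00 − R$324.48 = R$2,260.52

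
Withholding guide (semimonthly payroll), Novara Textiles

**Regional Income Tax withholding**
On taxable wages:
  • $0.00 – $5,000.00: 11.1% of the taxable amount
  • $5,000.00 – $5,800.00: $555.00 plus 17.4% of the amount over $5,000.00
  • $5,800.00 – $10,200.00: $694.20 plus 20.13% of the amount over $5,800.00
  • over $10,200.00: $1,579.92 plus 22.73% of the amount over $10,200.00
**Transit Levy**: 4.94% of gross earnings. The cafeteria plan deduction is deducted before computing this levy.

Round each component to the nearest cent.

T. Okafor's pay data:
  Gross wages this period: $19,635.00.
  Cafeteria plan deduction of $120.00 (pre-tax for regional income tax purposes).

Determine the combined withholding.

$4,661.26

Regional Income Tax: taxable = $19,635.00 − $120.00 = $19,515.00
  $1,579.92 + 22.73% × ($19,515.00 − $10,200.00) = $1,579.92 + 22.73% × $9,315.00 = $3,697.22
Transit Levy: 4.94% × $19,515.00 = $964.04
Total: $3,697.22 + $964.04 = $4,661.26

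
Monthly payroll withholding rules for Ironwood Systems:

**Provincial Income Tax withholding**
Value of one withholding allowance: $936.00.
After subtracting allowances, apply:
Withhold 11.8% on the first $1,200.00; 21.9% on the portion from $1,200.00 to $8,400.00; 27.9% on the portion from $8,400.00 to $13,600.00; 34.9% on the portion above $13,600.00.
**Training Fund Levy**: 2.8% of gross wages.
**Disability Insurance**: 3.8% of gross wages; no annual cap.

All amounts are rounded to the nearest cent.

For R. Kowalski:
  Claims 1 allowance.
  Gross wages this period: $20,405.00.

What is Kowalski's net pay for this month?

Provincial Income Tax: taxable = $20,405.00 − 1×$936.00 = $19,469.00
  $3,169.20 + 34.9% × ($19,469.00 − $13,600.00) = $3,169.20 + 34.9% × $5,869.00 = $5,217.48
Training Fund Levy: 2.8% × $20,405.00 = $571.34
Disability Insurance: 3.8% × $20,405.00 = $775.39
Total withheld: $5,217.48 + $571.34 + $775.39 = $6,564.21
Net pay: $20,405.00 − $6,564.21 = $13,840.79

$13,840.79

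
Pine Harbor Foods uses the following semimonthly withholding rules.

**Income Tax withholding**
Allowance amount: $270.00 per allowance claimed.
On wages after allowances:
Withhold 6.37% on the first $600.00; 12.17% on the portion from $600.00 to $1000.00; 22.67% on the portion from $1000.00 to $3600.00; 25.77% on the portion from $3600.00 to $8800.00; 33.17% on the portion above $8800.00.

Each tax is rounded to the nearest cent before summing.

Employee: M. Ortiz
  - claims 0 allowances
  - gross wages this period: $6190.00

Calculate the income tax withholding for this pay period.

$1343.76

Income Tax: taxable = $6190.00
  $676.32 + 25.77% × ($6190.00 − $3600.00) = $676.32 + 25.77% × $2590.00 = $1343.76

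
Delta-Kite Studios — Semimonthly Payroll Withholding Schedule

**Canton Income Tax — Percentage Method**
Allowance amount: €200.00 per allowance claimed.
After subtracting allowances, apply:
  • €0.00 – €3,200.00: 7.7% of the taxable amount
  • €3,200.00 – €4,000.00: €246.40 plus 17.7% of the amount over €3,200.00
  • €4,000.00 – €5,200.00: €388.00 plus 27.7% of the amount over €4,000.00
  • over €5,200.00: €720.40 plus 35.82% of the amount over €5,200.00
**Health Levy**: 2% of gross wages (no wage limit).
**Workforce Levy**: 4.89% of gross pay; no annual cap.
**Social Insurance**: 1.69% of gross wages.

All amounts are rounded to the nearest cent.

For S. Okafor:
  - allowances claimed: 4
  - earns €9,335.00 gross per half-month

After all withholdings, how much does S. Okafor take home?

€6,619.06

Canton Income Tax: taxable = €9,335.00 − 4×€200.00 = €8,535.00
  €720.40 + 35.82% × (€8,535.00 − €5,200.00) = €720.40 + 35.82% × €3,335.00 = €1,915.00
Health Levy: 2% × €9,335.00 = €186.70
Workforce Levy: 4.89% × €9,335.00 = €456.48
Social Insurance: 1.69% × €9,335.00 = €157.76
Total withheld: €1,915.00 + €186.70 + €456.48 + €157.76 = €2,715.94
Net pay: €9,335.00 − €2,715.94 = €6,619.06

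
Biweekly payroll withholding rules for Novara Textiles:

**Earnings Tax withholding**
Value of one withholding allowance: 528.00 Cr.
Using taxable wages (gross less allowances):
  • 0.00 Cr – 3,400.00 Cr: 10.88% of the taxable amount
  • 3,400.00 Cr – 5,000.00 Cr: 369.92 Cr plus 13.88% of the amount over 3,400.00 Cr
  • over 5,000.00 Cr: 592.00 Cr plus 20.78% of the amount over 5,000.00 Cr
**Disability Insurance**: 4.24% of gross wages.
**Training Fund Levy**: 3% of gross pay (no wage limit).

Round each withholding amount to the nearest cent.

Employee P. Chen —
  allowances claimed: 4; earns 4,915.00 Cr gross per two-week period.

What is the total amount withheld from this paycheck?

660.82 Cr

Earnings Tax: taxable = 4,915.00 Cr − 4×528.00 Cr = 2,803.00 Cr
  10.88% × 2,803.00 Cr = 304.97 Cr
Disability Insurance: 4.24% × 4,915.00 Cr = 208.40 Cr
Training Fund Levy: 3% × 4,915.00 Cr = 147.45 Cr
Total: 304.97 Cr + 208.40 Cr + 147.45 Cr = 660.82 Cr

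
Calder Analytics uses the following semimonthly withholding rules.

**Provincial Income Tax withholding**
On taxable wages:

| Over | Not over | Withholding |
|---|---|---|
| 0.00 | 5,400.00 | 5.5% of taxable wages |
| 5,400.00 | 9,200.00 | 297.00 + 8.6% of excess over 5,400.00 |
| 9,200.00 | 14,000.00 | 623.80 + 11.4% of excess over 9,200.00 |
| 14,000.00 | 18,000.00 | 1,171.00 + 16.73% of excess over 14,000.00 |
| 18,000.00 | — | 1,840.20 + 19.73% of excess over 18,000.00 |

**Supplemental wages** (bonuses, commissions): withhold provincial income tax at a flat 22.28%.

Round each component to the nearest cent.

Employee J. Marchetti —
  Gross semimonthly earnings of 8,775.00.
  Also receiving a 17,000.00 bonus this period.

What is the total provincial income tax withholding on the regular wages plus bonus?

4,374.85

Provincial Income Tax: taxable = 8,775.00
  297.00 + 8.6% × (8,775.00 − 5,400.00) = 297.00 + 8.6% × 3,375.00 = 587.25
Supplemental (22.28% flat on bonus): 22.28% × 17,000.00 = 3,787.60
Total provincial income tax: 587.25 + 3,787.60 = 4,374.85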